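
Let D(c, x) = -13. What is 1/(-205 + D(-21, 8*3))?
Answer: -1/218 ≈ -0.0045872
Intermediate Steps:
1/(-205 + D(-21, 8*3)) = 1/(-205 - 13) = 1/(-218) = -1/218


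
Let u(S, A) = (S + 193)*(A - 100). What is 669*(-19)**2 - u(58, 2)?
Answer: 266107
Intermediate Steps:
u(S, A) = (-100 + A)*(193 + S) (u(S, A) = (193 + S)*(-100 + A) = (-100 + A)*(193 + S))
669*(-19)**2 - u(58, 2) = 669*(-19)**2 - (-19300 - 100*58 + 193*2 + 2*58) = 669*361 - (-19300 - 5800 + 386 + 116) = 241509 - 1*(-24598) = 241509 + 24598 = 266107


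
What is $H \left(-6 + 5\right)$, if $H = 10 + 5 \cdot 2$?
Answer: $-20$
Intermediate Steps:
$H = 20$ ($H = 10 + 10 = 20$)
$H \left(-6 + 5\right) = 20 \left(-6 + 5\right) = 20 \left(-1\right) = -20$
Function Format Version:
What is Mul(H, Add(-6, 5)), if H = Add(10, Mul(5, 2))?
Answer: -20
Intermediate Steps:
H = 20 (H = Add(10, 10) = 20)
Mul(H, Add(-6, 5)) = Mul(20, Add(-6, 5)) = Mul(20, -1) = -20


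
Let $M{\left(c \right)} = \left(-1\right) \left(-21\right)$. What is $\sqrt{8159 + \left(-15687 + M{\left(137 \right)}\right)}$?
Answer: $i \sqrt{7507} \approx 86.643 i$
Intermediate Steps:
$M{\left(c \right)} = 21$
$\sqrt{8159 + \left(-15687 + M{\left(137 \right)}\right)} = \sqrt{8159 + \left(-15687 + 21\right)} = \sqrt{8159 - 15666} = \sqrt{-7507} = i \sqrt{7507}$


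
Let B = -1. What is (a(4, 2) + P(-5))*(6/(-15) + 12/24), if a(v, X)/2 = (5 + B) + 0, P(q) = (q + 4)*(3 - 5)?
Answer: 1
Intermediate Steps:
P(q) = -8 - 2*q (P(q) = (4 + q)*(-2) = -8 - 2*q)
a(v, X) = 8 (a(v, X) = 2*((5 - 1) + 0) = 2*(4 + 0) = 2*4 = 8)
(a(4, 2) + P(-5))*(6/(-15) + 12/24) = (8 + (-8 - 2*(-5)))*(6/(-15) + 12/24) = (8 + (-8 + 10))*(6*(-1/15) + 12*(1/24)) = (8 + 2)*(-⅖ + ½) = 10*(⅒) = 1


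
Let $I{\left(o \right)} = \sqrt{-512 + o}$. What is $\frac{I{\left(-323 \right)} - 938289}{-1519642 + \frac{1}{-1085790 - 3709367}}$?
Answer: $\frac{1499747688791}{2428973991265} - \frac{4795157 i \sqrt{835}}{7286921973795} \approx 0.61744 - 1.9015 \cdot 10^{-5} i$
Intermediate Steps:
$\frac{I{\left(-323 \right)} - 938289}{-1519642 + \frac{1}{-1085790 - 3709367}} = \frac{\sqrt{-512 - 323} - 938289}{-1519642 + \frac{1}{-1085790 - 3709367}} = \frac{\sqrt{-835} - 938289}{-1519642 + \frac{1}{-4795157}} = \frac{i \sqrt{835} - 938289}{-1519642 - \frac{1}{4795157}} = \frac{-938289 + i \sqrt{835}}{- \frac{7286921973795}{4795157}} = \left(-938289 + i \sqrt{835}\right) \left(- \frac{4795157}{7286921973795}\right) = \frac{1499747688791}{2428973991265} - \frac{4795157 i \sqrt{835}}{7286921973795}$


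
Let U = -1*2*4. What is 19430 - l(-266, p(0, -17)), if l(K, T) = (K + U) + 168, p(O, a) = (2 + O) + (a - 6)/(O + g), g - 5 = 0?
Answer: 19536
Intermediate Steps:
g = 5 (g = 5 + 0 = 5)
U = -8 (U = -2*4 = -8)
p(O, a) = 2 + O + (-6 + a)/(5 + O) (p(O, a) = (2 + O) + (a - 6)/(O + 5) = (2 + O) + (-6 + a)/(5 + O) = 2 + O + (-6 + a)/(5 + O))
l(K, T) = 160 + K (l(K, T) = (K - 8) + 168 = (-8 + K) + 168 = 160 + K)
19430 - l(-266, p(0, -17)) = 19430 - (160 - 266) = 19430 - 1*(-106) = 19430 + 106 = 19536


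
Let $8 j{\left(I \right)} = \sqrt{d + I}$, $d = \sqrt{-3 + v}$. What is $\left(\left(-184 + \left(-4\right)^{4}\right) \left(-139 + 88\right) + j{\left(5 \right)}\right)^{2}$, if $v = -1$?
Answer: $\frac{\left(29376 - \sqrt{5 + 2 i}\right)^{2}}{64} \approx 1.3481 \cdot 10^{7} - 402.83 i$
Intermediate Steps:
$d = 2 i$ ($d = \sqrt{-3 - 1} = \sqrt{-4} = 2 i \approx 2.0 i$)
$j{\left(I \right)} = \frac{\sqrt{I + 2 i}}{8}$ ($j{\left(I \right)} = \frac{\sqrt{2 i + I}}{8} = \frac{\sqrt{I + 2 i}}{8}$)
$\left(\left(-184 + \left(-4\right)^{4}\right) \left(-139 + 88\right) + j{\left(5 \right)}\right)^{2} = \left(\left(-184 + \left(-4\right)^{4}\right) \left(-139 + 88\right) + \frac{\sqrt{5 + 2 i}}{8}\right)^{2} = \left(\left(-184 + 256\right) \left(-51\right) + \frac{\sqrt{5 + 2 i}}{8}\right)^{2} = \left(72 \left(-51\right) + \frac{\sqrt{5 + 2 i}}{8}\right)^{2} = \left(-3672 + \frac{\sqrt{5 + 2 i}}{8}\right)^{2}$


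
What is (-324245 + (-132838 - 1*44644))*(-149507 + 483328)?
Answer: -167487008867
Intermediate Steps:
(-324245 + (-132838 - 1*44644))*(-149507 + 483328) = (-324245 + (-132838 - 44644))*333821 = (-324245 - 177482)*333821 = -501727*333821 = -167487008867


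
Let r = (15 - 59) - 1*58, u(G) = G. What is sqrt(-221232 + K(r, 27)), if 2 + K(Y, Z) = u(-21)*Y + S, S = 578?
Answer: I*sqrt(218514) ≈ 467.45*I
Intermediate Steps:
r = -102 (r = -44 - 58 = -102)
K(Y, Z) = 576 - 21*Y (K(Y, Z) = -2 + (-21*Y + 578) = -2 + (578 - 21*Y) = 576 - 21*Y)
sqrt(-221232 + K(r, 27)) = sqrt(-221232 + (576 - 21*(-102))) = sqrt(-221232 + (576 + 2142)) = sqrt(-221232 + 2718) = sqrt(-218514) = I*sqrt(218514)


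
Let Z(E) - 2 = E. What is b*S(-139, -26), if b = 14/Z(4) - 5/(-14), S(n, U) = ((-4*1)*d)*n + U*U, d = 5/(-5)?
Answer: 2260/7 ≈ 322.86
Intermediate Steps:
d = -1 (d = 5*(-⅕) = -1)
Z(E) = 2 + E
S(n, U) = U² + 4*n (S(n, U) = (-4*1*(-1))*n + U*U = (-4*(-1))*n + U² = 4*n + U² = U² + 4*n)
b = 113/42 (b = 14/(2 + 4) - 5/(-14) = 14/6 - 5*(-1/14) = 14*(⅙) + 5/14 = 7/3 + 5/14 = 113/42 ≈ 2.6905)
b*S(-139, -26) = 113*((-26)² + 4*(-139))/42 = 113*(676 - 556)/42 = (113/42)*120 = 2260/7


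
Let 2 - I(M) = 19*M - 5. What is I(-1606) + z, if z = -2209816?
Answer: -2179295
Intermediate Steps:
I(M) = 7 - 19*M (I(M) = 2 - (19*M - 5) = 2 - (-5 + 19*M) = 2 + (5 - 19*M) = 7 - 19*M)
I(-1606) + z = (7 - 19*(-1606)) - 2209816 = (7 + 30514) - 2209816 = 30521 - 2209816 = -2179295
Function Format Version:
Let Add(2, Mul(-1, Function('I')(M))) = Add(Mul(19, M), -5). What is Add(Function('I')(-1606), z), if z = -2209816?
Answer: -2179295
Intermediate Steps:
Function('I')(M) = Add(7, Mul(-19, M)) (Function('I')(M) = Add(2, Mul(-1, Add(Mul(19, M), -5))) = Add(2, Mul(-1, Add(-5, Mul(19, M)))) = Add(2, Add(5, Mul(-19, M))) = Add(7, Mul(-19, M)))
Add(Function('I')(-1606), z) = Add(Add(7, Mul(-19, -1606)), -2209816) = Add(Add(7, 30514), -2209816) = Add(30521, -2209816) = -2179295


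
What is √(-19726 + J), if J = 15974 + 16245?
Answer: 31*√13 ≈ 111.77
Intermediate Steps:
J = 32219
√(-19726 + J) = √(-19726 + 32219) = √12493 = 31*√13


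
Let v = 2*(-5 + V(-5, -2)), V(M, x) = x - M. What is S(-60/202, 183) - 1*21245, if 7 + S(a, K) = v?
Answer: -21256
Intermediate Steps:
v = -4 (v = 2*(-5 + (-2 - 1*(-5))) = 2*(-5 + (-2 + 5)) = 2*(-5 + 3) = 2*(-2) = -4)
S(a, K) = -11 (S(a, K) = -7 - 4 = -11)
S(-60/202, 183) - 1*21245 = -11 - 1*21245 = -11 - 21245 = -21256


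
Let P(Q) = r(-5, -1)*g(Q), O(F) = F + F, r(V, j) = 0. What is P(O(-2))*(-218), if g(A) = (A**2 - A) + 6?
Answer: 0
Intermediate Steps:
O(F) = 2*F
g(A) = 6 + A**2 - A
P(Q) = 0 (P(Q) = 0*(6 + Q**2 - Q) = 0)
P(O(-2))*(-218) = 0*(-218) = 0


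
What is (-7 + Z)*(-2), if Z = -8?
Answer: 30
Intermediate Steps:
(-7 + Z)*(-2) = (-7 - 8)*(-2) = -15*(-2) = 30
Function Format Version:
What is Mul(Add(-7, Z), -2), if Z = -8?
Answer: 30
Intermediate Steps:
Mul(Add(-7, Z), -2) = Mul(Add(-7, -8), -2) = Mul(-15, -2) = 30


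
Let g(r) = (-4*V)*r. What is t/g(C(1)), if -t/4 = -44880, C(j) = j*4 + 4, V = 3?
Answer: -1870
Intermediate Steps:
C(j) = 4 + 4*j (C(j) = 4*j + 4 = 4 + 4*j)
t = 179520 (t = -4*(-44880) = 179520)
g(r) = -12*r (g(r) = (-4*3)*r = -12*r)
t/g(C(1)) = 179520/((-12*(4 + 4*1))) = 179520/((-12*(4 + 4))) = 179520/((-12*8)) = 179520/(-96) = 179520*(-1/96) = -1870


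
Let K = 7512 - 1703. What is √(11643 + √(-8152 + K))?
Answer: √(11643 + I*√2343) ≈ 107.9 + 0.2243*I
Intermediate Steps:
K = 5809
√(11643 + √(-8152 + K)) = √(11643 + √(-8152 + 5809)) = √(11643 + √(-2343)) = √(11643 + I*√2343)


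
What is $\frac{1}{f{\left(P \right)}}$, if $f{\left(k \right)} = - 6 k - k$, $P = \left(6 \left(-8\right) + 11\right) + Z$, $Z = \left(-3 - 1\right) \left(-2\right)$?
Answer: $\frac{1}{203} \approx 0.0049261$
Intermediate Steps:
$Z = 8$ ($Z = \left(-4\right) \left(-2\right) = 8$)
$P = -29$ ($P = \left(6 \left(-8\right) + 11\right) + 8 = \left(-48 + 11\right) + 8 = -37 + 8 = -29$)
$f{\left(k \right)} = - 7 k$
$\frac{1}{f{\left(P \right)}} = \frac{1}{\left(-7\right) \left(-29\right)} = \frac{1}{203}$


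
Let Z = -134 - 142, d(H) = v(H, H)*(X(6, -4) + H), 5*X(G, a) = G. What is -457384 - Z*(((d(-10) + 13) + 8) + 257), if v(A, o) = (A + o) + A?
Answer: -307792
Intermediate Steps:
X(G, a) = G/5
v(A, o) = o + 2*A
d(H) = 3*H*(6/5 + H) (d(H) = (H + 2*H)*((1/5)*6 + H) = (3*H)*(6/5 + H) = 3*H*(6/5 + H))
Z = -276
-457384 - Z*(((d(-10) + 13) + 8) + 257) = -457384 - (-276)*((((3/5)*(-10)*(6 + 5*(-10)) + 13) + 8) + 257) = -457384 - (-276)*((((3/5)*(-10)*(6 - 50) + 13) + 8) + 257) = -457384 - (-276)*((((3/5)*(-10)*(-44) + 13) + 8) + 257) = -457384 - (-276)*(((264 + 13) + 8) + 257) = -457384 - (-276)*((277 + 8) + 257) = -457384 - (-276)*(285 + 257) = -457384 - (-276)*542 = -457384 - 1*(-149592) = -457384 + 149592 = -307792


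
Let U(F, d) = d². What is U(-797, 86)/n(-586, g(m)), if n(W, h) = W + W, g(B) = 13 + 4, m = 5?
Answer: -1849/293 ≈ -6.3106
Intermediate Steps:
g(B) = 17
n(W, h) = 2*W
U(-797, 86)/n(-586, g(m)) = 86²/((2*(-586))) = 7396/(-1172) = 7396*(-1/1172) = -1849/293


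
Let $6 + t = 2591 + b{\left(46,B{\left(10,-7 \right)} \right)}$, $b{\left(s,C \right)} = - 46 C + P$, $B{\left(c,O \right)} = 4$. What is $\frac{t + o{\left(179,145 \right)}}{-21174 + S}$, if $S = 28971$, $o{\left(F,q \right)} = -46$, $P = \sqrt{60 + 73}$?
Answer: $\frac{785}{2599} + \frac{\sqrt{133}}{7797} \approx 0.30352$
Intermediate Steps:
$P = \sqrt{133} \approx 11.533$
$b{\left(s,C \right)} = \sqrt{133} - 46 C$ ($b{\left(s,C \right)} = - 46 C + \sqrt{133} = \sqrt{133} - 46 C$)
$t = 2401 + \sqrt{133}$ ($t = -6 + \left(2591 + \left(\sqrt{133} - 184\right)\right) = -6 + \left(2591 - \left(184 - \sqrt{133}\right)\right) = -6 + \left(2407 + \sqrt{133}\right) = 2401 + \sqrt{133} \approx 2412.5$)
$\frac{t + o{\left(179,145 \right)}}{-21174 + S} = \frac{\left(2401 + \sqrt{133}\right) - 46}{-21174 + 28971} = \frac{2355 + \sqrt{133}}{7797} = \left(2355 + \sqrt{133}\right) \frac{1}{7797} = \frac{785}{2599} + \frac{\sqrt{133}}{7797}$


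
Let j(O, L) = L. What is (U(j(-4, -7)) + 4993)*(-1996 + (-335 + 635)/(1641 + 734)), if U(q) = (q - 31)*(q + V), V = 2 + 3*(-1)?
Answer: -1004353576/95 ≈ -1.0572e+7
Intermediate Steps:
V = -1 (V = 2 - 3 = -1)
U(q) = (-1 + q)*(-31 + q) (U(q) = (q - 31)*(q - 1) = (-31 + q)*(-1 + q) = (-1 + q)*(-31 + q))
(U(j(-4, -7)) + 4993)*(-1996 + (-335 + 635)/(1641 + 734)) = ((31 + (-7)**2 - 32*(-7)) + 4993)*(-1996 + (-335 + 635)/(1641 + 734)) = ((31 + 49 + 224) + 4993)*(-1996 + 300/2375) = (304 + 4993)*(-1996 + 300*(1/2375)) = 5297*(-1996 + 12/95) = 5297*(-189608/95) = -1004353576/95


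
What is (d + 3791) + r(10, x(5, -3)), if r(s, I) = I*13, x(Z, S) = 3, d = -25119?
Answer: -21289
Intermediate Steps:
r(s, I) = 13*I
(d + 3791) + r(10, x(5, -3)) = (-25119 + 3791) + 13*3 = -21328 + 39 = -21289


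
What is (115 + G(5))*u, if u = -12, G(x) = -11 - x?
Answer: -1188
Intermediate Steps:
(115 + G(5))*u = (115 + (-11 - 1*5))*(-12) = (115 + (-11 - 5))*(-12) = (115 - 16)*(-12) = 99*(-12) = -1188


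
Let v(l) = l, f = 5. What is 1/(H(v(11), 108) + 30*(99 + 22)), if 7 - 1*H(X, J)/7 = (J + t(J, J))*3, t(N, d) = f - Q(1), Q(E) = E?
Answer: 1/1327 ≈ 0.00075358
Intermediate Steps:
t(N, d) = 4 (t(N, d) = 5 - 1*1 = 5 - 1 = 4)
H(X, J) = -35 - 21*J (H(X, J) = 49 - 7*(J + 4)*3 = 49 - 7*(4 + J)*3 = 49 - 7*(12 + 3*J) = 49 + (-84 - 21*J) = -35 - 21*J)
1/(H(v(11), 108) + 30*(99 + 22)) = 1/((-35 - 21*108) + 30*(99 + 22)) = 1/((-35 - 2268) + 30*121) = 1/(-2303 + 3630) = 1/1327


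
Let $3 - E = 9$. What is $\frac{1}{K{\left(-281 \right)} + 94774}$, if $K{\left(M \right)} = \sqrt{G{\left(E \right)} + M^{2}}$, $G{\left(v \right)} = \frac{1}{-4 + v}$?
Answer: $\frac{947740}{89820321151} - \frac{\sqrt{7896090}}{89820321151} \approx 1.052 \cdot 10^{-5}$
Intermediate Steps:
$E = -6$ ($E = 3 - 9 = -6$)
$K{\left(M \right)} = \sqrt{- \frac{1}{10} + M^{2}}$ ($K{\left(M \right)} = \sqrt{\frac{1}{-4 - 6} + M^{2}} = \sqrt{\frac{1}{-10} + M^{2}} = \sqrt{- \frac{1}{10} + M^{2}}$)
$\frac{1}{K{\left(-281 \right)} + 94774} = \frac{1}{\frac{\sqrt{-10 + 100 \left(-281\right)^{2}}}{10} + 94774} = \frac{1}{\frac{\sqrt{-10 + 100 \cdot 78961}}{10} + 94774} = \frac{1}{\frac{\sqrt{-10 + 7896100}}{10} + 94774} = \frac{1}{\frac{\sqrt{7896090}}{10} + 94774} = \frac{1}{94774 + \frac{\sqrt{7896090}}{10}}$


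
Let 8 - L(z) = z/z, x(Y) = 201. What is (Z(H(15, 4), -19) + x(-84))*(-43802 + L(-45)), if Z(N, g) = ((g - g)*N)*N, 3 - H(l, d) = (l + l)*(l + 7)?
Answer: -8802795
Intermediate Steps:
H(l, d) = 3 - 2*l*(7 + l) (H(l, d) = 3 - (l + l)*(l + 7) = 3 - 2*l*(7 + l))
L(z) = 7 (L(z) = 8 - z/z = 8 - 1*1 = 8 - 1 = 7)
Z(N, g) = 0 (Z(N, g) = (0*N)*N = 0*N = 0)
(Z(H(15, 4), -19) + x(-84))*(-43802 + L(-45)) = (0 + 201)*(-43802 + 7) = 201*(-43795) = -8802795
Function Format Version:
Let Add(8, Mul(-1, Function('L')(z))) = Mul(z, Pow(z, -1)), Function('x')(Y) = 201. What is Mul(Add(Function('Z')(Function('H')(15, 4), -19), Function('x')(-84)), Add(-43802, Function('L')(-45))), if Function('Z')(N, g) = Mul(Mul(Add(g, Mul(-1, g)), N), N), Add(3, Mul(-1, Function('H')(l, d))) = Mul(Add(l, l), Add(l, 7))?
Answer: -8802795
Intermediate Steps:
Function('H')(l, d) = Add(3, Mul(-2, l, Add(7, l))) (Function('H')(l, d) = Add(3, Mul(-1, Mul(Add(l, l), Add(l, 7)))) = Add(3, Mul(-1, Mul(Mul(2, l), Add(7, l)))) = Add(3, Mul(-1, Mul(2, l, Add(7, l)))) = Add(3, Mul(-2, l, Add(7, l))))
Function('L')(z) = 7 (Function('L')(z) = Add(8, Mul(-1, Mul(z, Pow(z, -1)))) = Add(8, Mul(-1, 1)) = Add(8, -1) = 7)
Function('Z')(N, g) = 0 (Function('Z')(N, g) = Mul(Mul(0, N), N) = Mul(0, N) = 0)
Mul(Add(Function('Z')(Function('H')(15, 4), -19), Function('x')(-84)), Add(-43802, Function('L')(-45))) = Mul(Add(0, 201), Add(-43802, 7)) = Mul(201, -43795) = -8802795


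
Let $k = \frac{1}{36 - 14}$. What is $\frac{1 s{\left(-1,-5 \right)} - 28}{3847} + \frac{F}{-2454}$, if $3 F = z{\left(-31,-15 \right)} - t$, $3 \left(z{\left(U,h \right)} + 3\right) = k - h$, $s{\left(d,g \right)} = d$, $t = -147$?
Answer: $- \frac{51926113}{1869226524} \approx -0.027779$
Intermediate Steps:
$k = \frac{1}{22} \approx 0.045455$
$z{\left(U,h \right)} = - \frac{197}{66} - \frac{h}{3}$ ($z{\left(U,h \right)} = -3 + \frac{\frac{1}{22} - h}{3} = -3 - \left(- \frac{1}{66} + \frac{h}{3}\right) = - \frac{197}{66} - \frac{h}{3}$)
$F = \frac{9835}{198}$ ($F = \frac{\left(- \frac{197}{66} - -5\right) - -147}{3} = \frac{\left(- \frac{197}{66} + 5\right) + 147}{3} = \frac{\frac{133}{66} + 147}{3} = \frac{1}{3} \cdot \frac{9835}{66} = \frac{9835}{198} \approx 49.672$)
$\frac{1 s{\left(-1,-5 \right)} - 28}{3847} + \frac{F}{-2454} = \frac{1 \left(-1\right) - 28}{3847} + \frac{9835}{198 \left(-2454\right)} = \left(-1 - 28\right) \frac{1}{3847} + \frac{9835}{198} \left(- \frac{1}{2454}\right) = \left(-29\right) \frac{1}{3847} - \frac{9835}{485892} = - \frac{29}{3847} - \frac{9835}{485892} = - \frac{51926113}{1869226524}$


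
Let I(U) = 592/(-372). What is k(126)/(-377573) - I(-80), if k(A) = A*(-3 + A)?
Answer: 7777070/5016327 ≈ 1.5504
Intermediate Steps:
I(U) = -148/93 (I(U) = 592*(-1/372) = -148/93)
k(126)/(-377573) - I(-80) = (126*(-3 + 126))/(-377573) - 1*(-148/93) = (126*123)*(-1/377573) + 148/93 = 15498*(-1/377573) + 148/93 = -2214/53939 + 148/93 = 7777070/5016327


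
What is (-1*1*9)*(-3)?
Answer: 27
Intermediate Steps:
(-1*1*9)*(-3) = -1*9*(-3) = -9*(-3) = 27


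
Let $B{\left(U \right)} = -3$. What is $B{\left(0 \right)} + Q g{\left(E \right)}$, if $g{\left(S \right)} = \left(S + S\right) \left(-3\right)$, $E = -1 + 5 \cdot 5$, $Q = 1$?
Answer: $-147$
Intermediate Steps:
$E = 24$ ($E = -1 + 25 = 24$)
$g{\left(S \right)} = - 6 S$ ($g{\left(S \right)} = 2 S \left(-3\right) = - 6 S$)
$B{\left(0 \right)} + Q g{\left(E \right)} = -3 + 1 \left(\left(-6\right) 24\right) = -3 + 1 \left(-144\right) = -3 - 144 = -147$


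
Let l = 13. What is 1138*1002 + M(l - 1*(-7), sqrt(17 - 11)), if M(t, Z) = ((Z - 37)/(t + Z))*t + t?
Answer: 224630852/197 + 570*sqrt(6)/197 ≈ 1.1403e+6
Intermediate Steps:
M(t, Z) = t + t*(-37 + Z)/(Z + t) (M(t, Z) = ((-37 + Z)/(Z + t))*t + t = t*(-37 + Z)/(Z + t) + t = t + t*(-37 + Z)/(Z + t))
1138*1002 + M(l - 1*(-7), sqrt(17 - 11)) = 1138*1002 + (13 - 1*(-7))*(-37 + (13 - 1*(-7)) + 2*sqrt(17 - 11))/(sqrt(17 - 11) + (13 - 1*(-7))) = 1140276 + (13 + 7)*(-37 + (13 + 7) + 2*sqrt(6))/(sqrt(6) + (13 + 7)) = 1140276 + 20*(-37 + 20 + 2*sqrt(6))/(sqrt(6) + 20) = 1140276 + 20*(-17 + 2*sqrt(6))/(20 + sqrt(6))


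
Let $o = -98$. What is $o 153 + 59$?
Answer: $-14935$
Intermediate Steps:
$o 153 + 59 = \left(-98\right) 153 + 59 = -14994 + 59 = -14935$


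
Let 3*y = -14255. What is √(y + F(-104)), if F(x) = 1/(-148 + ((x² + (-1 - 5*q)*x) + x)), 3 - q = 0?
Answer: 3*I*√2192864563/2038 ≈ 68.932*I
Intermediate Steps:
y = -14255/3 (y = (⅓)*(-14255) = -14255/3 ≈ -4751.7)
q = 3 (q = 3 - 1*0 = 3 + 0 = 3)
F(x) = 1/(-148 + x² - 15*x) (F(x) = 1/(-148 + ((x² + (-1 - 5*3)*x) + x)) = 1/(-148 + ((x² + (-1 - 15)*x) + x)) = 1/(-148 + ((x² - 16*x) + x)) = 1/(-148 + (x² - 15*x)) = 1/(-148 + x² - 15*x))
√(y + F(-104)) = √(-14255/3 + 1/(-148 + (-104)² - 15*(-104))) = √(-14255/3 + 1/(-148 + 10816 + 1560)) = √(-14255/3 + 1/12228) = √(-19367793/4076) = 3*I*√2192864563/2038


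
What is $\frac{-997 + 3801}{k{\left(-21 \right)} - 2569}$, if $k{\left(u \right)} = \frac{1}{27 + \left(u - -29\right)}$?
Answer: $- \frac{49070}{44957} \approx -1.0915$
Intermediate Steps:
$k{\left(u \right)} = \frac{1}{56 + u}$ ($k{\left(u \right)} = \frac{1}{27 + \left(u + 29\right)} = \frac{1}{27 + \left(29 + u\right)} = \frac{1}{56 + u}$)
$\frac{-997 + 3801}{k{\left(-21 \right)} - 2569} = \frac{-997 + 3801}{\frac{1}{56 - 21} - 2569} = \frac{2804}{\frac{1}{35} - 2569} = \frac{2804}{- \frac{89914}{35}} = 2804 \left(- \frac{35}{89914}\right) = - \frac{49070}{44957}$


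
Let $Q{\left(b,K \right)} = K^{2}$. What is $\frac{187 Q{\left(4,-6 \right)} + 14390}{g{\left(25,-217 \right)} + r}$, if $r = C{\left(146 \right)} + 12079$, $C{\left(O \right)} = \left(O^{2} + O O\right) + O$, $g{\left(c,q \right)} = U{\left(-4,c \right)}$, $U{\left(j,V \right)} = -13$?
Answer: $\frac{10561}{27422} \approx 0.38513$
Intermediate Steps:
$g{\left(c,q \right)} = -13$
$C{\left(O \right)} = O + 2 O^{2}$ ($C{\left(O \right)} = \left(O^{2} + O^{2}\right) + O = 2 O^{2} + O = O + 2 O^{2}$)
$r = 54857$ ($r = 146 \left(1 + 2 \cdot 146\right) + 12079 = 146 \left(1 + 292\right) + 12079 = 146 \cdot 293 + 12079 = 42778 + 12079 = 54857$)
$\frac{187 Q{\left(4,-6 \right)} + 14390}{g{\left(25,-217 \right)} + r} = \frac{187 \left(-6\right)^{2} + 14390}{-13 + 54857} = \frac{187 \cdot 36 + 14390}{54844} = \left(6732 + 14390\right) \frac{1}{54844} = 21122 \cdot \frac{1}{54844} = \frac{10561}{27422}$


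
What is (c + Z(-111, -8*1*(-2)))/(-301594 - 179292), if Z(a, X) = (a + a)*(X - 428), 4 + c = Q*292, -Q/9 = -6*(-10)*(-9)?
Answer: -755290/240443 ≈ -3.1412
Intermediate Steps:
Q = 4860 (Q = -9*(-6*(-10))*(-9) = -540*(-9) = -9*(-540) = 4860)
c = 1419116 (c = -4 + 4860*292 = -4 + 1419120 = 1419116)
Z(a, X) = 2*a*(-428 + X) (Z(a, X) = (2*a)*(-428 + X) = 2*a*(-428 + X))
(c + Z(-111, -8*1*(-2)))/(-301594 - 179292) = (1419116 + 2*(-111)*(-428 - 8*1*(-2)))/(-301594 - 179292) = (1419116 + 2*(-111)*(-428 - 8*(-2)))/(-480886) = (1419116 + 2*(-111)*(-428 + 16))*(-1/480886) = (1419116 + 2*(-111)*(-412))*(-1/480886) = (1419116 + 91464)*(-1/480886) = 1510580*(-1/480886) = -755290/240443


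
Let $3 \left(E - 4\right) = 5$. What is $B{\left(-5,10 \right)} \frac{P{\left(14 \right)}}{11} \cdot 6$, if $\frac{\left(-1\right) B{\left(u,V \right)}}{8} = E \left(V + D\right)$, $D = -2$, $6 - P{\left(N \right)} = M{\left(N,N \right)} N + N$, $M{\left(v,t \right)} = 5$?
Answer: $\frac{169728}{11} \approx 15430.0$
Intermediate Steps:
$E = \frac{17}{3}$ ($E = 4 + \frac{1}{3} \cdot 5 = 4 + \frac{5}{3} = \frac{17}{3} \approx 5.6667$)
$P{\left(N \right)} = 6 - 6 N$ ($P{\left(N \right)} = 6 - \left(5 N + N\right) = 6 - 6 N$)
$B{\left(u,V \right)} = \frac{272}{3} - \frac{136 V}{3}$ ($B{\left(u,V \right)} = - 8 \frac{17 \left(V - 2\right)}{3} = - 8 \frac{17 \left(-2 + V\right)}{3} = - 8 \left(- \frac{34}{3} + \frac{17 V}{3}\right) = \frac{272}{3} - \frac{136 V}{3}$)
$B{\left(-5,10 \right)} \frac{P{\left(14 \right)}}{11} \cdot 6 = \left(\frac{272}{3} - \frac{1360}{3}\right) \frac{6 - 84}{11} \cdot 6 = \left(\frac{272}{3} - \frac{1360}{3}\right) \left(6 - 84\right) \frac{1}{11} \cdot 6 = - \frac{1088 \left(\left(-78\right) \frac{1}{11}\right)}{3} \cdot 6 = \left(- \frac{1088}{3}\right) \left(- \frac{78}{11}\right) 6 = \frac{28288}{11} \cdot 6 = \frac{169728}{11}$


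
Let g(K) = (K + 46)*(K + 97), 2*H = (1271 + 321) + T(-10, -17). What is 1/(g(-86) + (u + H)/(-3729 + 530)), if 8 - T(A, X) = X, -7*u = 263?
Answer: -44786/19716633 ≈ -0.0022715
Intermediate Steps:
u = -263/7 (u = -⅐*263 = -263/7 ≈ -37.571)
T(A, X) = 8 - X
H = 1617/2 (H = ((1271 + 321) + (8 - 1*(-17)))/2 = (1592 + (8 + 17))/2 = (1592 + 25)/2 = (½)*1617 = 1617/2 ≈ 808.50)
g(K) = (46 + K)*(97 + K)
1/(g(-86) + (u + H)/(-3729 + 530)) = 1/((4462 + (-86)² + 143*(-86)) + (-263/7 + 1617/2)/(-3729 + 530)) = 1/((4462 + 7396 - 12298) + (10793/14)/(-3199)) = 1/(-440 + (10793/14)*(-1/3199)) = 1/(-440 - 10793/44786) = 1/(-19716633/44786) = -44786/19716633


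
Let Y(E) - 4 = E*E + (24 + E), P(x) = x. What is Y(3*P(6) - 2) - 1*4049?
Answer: -3749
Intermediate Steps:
Y(E) = 28 + E + E² (Y(E) = 4 + (E*E + (24 + E)) = 4 + (E² + (24 + E)) = 4 + (24 + E + E²) = 28 + E + E²)
Y(3*P(6) - 2) - 1*4049 = (28 + (3*6 - 2) + (3*6 - 2)²) - 1*4049 = (28 + (18 - 2) + (18 - 2)²) - 4049 = (28 + 16 + 16²) - 4049 = (28 + 16 + 256) - 4049 = 300 - 4049 = -3749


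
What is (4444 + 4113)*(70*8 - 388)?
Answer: 1471804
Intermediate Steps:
(4444 + 4113)*(70*8 - 388) = 8557*(560 - 388) = 8557*172 = 1471804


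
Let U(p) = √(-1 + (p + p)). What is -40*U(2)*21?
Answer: -840*√3 ≈ -1454.9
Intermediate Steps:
U(p) = √(-1 + 2*p)
-40*U(2)*21 = -40*√(-1 + 2*2)*21 = -40*√(-1 + 4)*21 = -40*√3*21 = -840*√3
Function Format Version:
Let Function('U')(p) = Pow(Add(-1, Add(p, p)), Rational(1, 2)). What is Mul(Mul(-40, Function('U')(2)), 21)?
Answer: Mul(-840, Pow(3, Rational(1, 2))) ≈ -1454.9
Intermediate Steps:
Function('U')(p) = Pow(Add(-1, Mul(2, p)), Rational(1, 2))
Mul(Mul(-40, Function('U')(2)), 21) = Mul(Mul(-40, Pow(Add(-1, Mul(2, 2)), Rational(1, 2))), 21) = Mul(Mul(-40, Pow(Add(-1, 4), Rational(1, 2))), 21) = Mul(Mul(-40, Pow(3, Rational(1, 2))), 21) = Mul(-840, Pow(3, Rational(1, 2)))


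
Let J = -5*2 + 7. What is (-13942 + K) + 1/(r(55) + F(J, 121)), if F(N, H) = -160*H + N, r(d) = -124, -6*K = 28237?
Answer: -2180380949/116922 ≈ -18648.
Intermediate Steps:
K = -28237/6 (K = -1/6*28237 = -28237/6 ≈ -4706.2)
J = -3 (J = -10 + 7 = -3)
F(N, H) = N - 160*H
(-13942 + K) + 1/(r(55) + F(J, 121)) = (-13942 - 28237/6) + 1/(-124 + (-3 - 160*121)) = -111889/6 + 1/(-124 + (-3 - 19360)) = -111889/6 + 1/(-124 - 19363) = -111889/6 + 1/(-19487) = -111889/6 - 1/19487 = -2180380949/116922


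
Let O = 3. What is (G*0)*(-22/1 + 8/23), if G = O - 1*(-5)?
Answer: 0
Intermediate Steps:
G = 8 (G = 3 - 1*(-5) = 3 + 5 = 8)
(G*0)*(-22/1 + 8/23) = (8*0)*(-22/1 + 8/23) = 0*(-22*1 + 8*(1/23)) = 0*(-22 + 8/23) = 0*(-498/23) = 0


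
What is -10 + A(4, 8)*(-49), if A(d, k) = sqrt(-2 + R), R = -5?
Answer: -10 - 49*I*sqrt(7) ≈ -10.0 - 129.64*I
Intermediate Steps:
A(d, k) = I*sqrt(7) (A(d, k) = sqrt(-2 - 5) = sqrt(-7) = I*sqrt(7))
-10 + A(4, 8)*(-49) = -10 + (I*sqrt(7))*(-49) = -10 - 49*I*sqrt(7)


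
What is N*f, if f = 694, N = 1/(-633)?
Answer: -694/633 ≈ -1.0964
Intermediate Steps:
N = -1/633 ≈ -0.0015798
N*f = -1/633*694 = -694/633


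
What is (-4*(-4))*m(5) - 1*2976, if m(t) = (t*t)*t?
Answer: -976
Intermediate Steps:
m(t) = t³ (m(t) = t²*t = t³)
(-4*(-4))*m(5) - 1*2976 = -4*(-4)*5³ - 1*2976 = 16*125 - 2976 = 2000 - 2976 = -976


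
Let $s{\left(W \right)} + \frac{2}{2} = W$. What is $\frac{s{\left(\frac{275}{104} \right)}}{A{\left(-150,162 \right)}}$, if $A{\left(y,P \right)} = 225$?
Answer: $\frac{19}{2600} \approx 0.0073077$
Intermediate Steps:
$s{\left(W \right)} = -1 + W$
$\frac{s{\left(\frac{275}{104} \right)}}{A{\left(-150,162 \right)}} = \frac{-1 + \frac{275}{104}}{225} = \left(-1 + 275 \cdot \frac{1}{104}\right) \frac{1}{225} = \left(-1 + \frac{275}{104}\right) \frac{1}{225} = \frac{171}{104} \cdot \frac{1}{225} = \frac{19}{2600}$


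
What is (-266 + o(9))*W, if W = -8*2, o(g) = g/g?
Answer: 4240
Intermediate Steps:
o(g) = 1
W = -16
(-266 + o(9))*W = (-266 + 1)*(-16) = -265*(-16) = 4240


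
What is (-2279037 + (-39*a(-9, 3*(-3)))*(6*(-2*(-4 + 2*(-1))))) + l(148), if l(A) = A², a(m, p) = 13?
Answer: -2293637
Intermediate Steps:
(-2279037 + (-39*a(-9, 3*(-3)))*(6*(-2*(-4 + 2*(-1))))) + l(148) = (-2279037 + (-39*13)*(6*(-2*(-4 + 2*(-1))))) + 148² = (-2279037 - 3042*(-2*(-4 - 2))) + 21904 = (-2279037 - 3042*(-2*(-6))) + 21904 = (-2279037 - 3042*12) + 21904 = (-2279037 - 507*72) + 21904 = (-2279037 - 36504) + 21904 = -2315541 + 21904 = -2293637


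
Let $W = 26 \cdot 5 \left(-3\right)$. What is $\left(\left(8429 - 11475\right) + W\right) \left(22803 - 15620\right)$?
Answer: $-24680788$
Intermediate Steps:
$W = -390$ ($W = 130 \left(-3\right) = -390$)
$\left(\left(8429 - 11475\right) + W\right) \left(22803 - 15620\right) = \left(\left(8429 - 11475\right) - 390\right) \left(22803 - 15620\right) = \left(-3046 - 390\right) 7183 = \left(-3436\right) 7183 = -24680788$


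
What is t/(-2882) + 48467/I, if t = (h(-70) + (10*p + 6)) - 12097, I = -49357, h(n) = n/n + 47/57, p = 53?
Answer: 2232556973/737097438 ≈ 3.0289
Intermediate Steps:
h(n) = 104/57 (h(n) = 1 + 47*(1/57) = 1 + 47/57 = 104/57)
t = -658873/57 (t = (104/57 + (10*53 + 6)) - 12097 = (104/57 + (530 + 6)) - 12097 = (104/57 + 536) - 12097 = 30656/57 - 12097 = -658873/57 ≈ -11559.)
t/(-2882) + 48467/I = -658873/57/(-2882) + 48467/(-49357) = -658873/57*(-1/2882) + 48467*(-1/49357) = 658873/164274 - 48467/49357 = 2232556973/737097438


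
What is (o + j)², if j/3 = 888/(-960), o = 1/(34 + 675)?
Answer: 6187238281/804289600 ≈ 7.6928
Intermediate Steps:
o = 1/709 ≈ 0.0014104
j = -111/40 (j = 3*(888/(-960)) = 3*(888*(-1/960)) = 3*(-37/40) = -111/40 ≈ -2.7750)
(o + j)² = (1/709 - 111/40)² = (-78659/28360)² = 6187238281/804289600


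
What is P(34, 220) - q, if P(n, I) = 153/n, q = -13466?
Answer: 26941/2 ≈ 13471.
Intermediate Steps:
P(34, 220) - q = 153/34 - 1*(-13466) = 153*(1/34) + 13466 = 9/2 + 13466 = 26941/2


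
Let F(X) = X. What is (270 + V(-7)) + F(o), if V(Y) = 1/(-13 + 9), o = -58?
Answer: 847/4 ≈ 211.75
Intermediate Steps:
V(Y) = -¼ (V(Y) = 1/(-4) = -¼)
(270 + V(-7)) + F(o) = (270 - ¼) - 58 = 1079/4 - 58 = 847/4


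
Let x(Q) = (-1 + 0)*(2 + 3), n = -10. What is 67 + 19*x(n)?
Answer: -28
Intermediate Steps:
x(Q) = -5 (x(Q) = -1*5 = -5)
67 + 19*x(n) = 67 + 19*(-5) = 67 - 95 = -28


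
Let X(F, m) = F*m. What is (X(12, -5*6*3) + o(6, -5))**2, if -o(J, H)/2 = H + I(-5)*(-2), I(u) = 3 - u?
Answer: 1077444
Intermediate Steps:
o(J, H) = 32 - 2*H (o(J, H) = -2*(H + (3 - 1*(-5))*(-2)) = -2*(H + (3 + 5)*(-2)) = -2*(H + 8*(-2)) = -2*(H - 16) = -2*(-16 + H) = 32 - 2*H)
(X(12, -5*6*3) + o(6, -5))**2 = (12*(-5*6*3) + (32 - 2*(-5)))**2 = (12*(-30*3) + (32 + 10))**2 = (12*(-90) + 42)**2 = (-1080 + 42)**2 = (-1038)**2 = 1077444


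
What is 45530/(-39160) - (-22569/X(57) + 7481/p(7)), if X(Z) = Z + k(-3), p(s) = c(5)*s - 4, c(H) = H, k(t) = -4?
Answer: 1179639157/6433988 ≈ 183.34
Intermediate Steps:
p(s) = -4 + 5*s (p(s) = 5*s - 4 = -4 + 5*s)
X(Z) = -4 + Z (X(Z) = Z - 4 = -4 + Z)
45530/(-39160) - (-22569/X(57) + 7481/p(7)) = 45530/(-39160) - (-22569/(-4 + 57) + 7481/(-4 + 5*7)) = 45530*(-1/39160) - (-22569/53 + 7481/(-4 + 35)) = -4553/3916 - (-22569*1/53 + 7481/31) = -4553/3916 - (-22569/53 + 7481*(1/31)) = -4553/3916 - (-22569/53 + 7481/31) = -4553/3916 - 1*(-303146/1643) = -4553/3916 + 303146/1643 = 1179639157/6433988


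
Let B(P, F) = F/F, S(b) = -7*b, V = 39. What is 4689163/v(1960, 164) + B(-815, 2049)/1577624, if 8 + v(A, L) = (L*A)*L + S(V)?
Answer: 7397788804591/83165835891496 ≈ 0.088952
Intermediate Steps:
B(P, F) = 1
v(A, L) = -281 + A*L**2 (v(A, L) = -8 + ((L*A)*L - 7*39) = -8 + ((A*L)*L - 273) = -8 + (A*L**2 - 273) = -8 + (-273 + A*L**2) = -281 + A*L**2)
4689163/v(1960, 164) + B(-815, 2049)/1577624 = 4689163/(-281 + 1960*164**2) + 1/1577624 = 4689163/(-281 + 1960*26896) + 1*(1/1577624) = 4689163/(-281 + 52716160) + 1/1577624 = 4689163/52715879 + 1/1577624 = 7397788804591/83165835891496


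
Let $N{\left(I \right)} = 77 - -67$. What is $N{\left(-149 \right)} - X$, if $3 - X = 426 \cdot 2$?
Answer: $993$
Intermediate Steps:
$N{\left(I \right)} = 144$ ($N{\left(I \right)} = 77 + 67 = 144$)
$X = -849$ ($X = 3 - 426 \cdot 2 = 3 - 852 = -849$)
$N{\left(-149 \right)} - X = 144 - -849 = 144 + 849 = 993$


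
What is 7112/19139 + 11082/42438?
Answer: 85652909/135370147 ≈ 0.63273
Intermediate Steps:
7112/19139 + 11082/42438 = 7112*(1/19139) + 11082*(1/42438) = 7112/19139 + 1847/7073 = 85652909/135370147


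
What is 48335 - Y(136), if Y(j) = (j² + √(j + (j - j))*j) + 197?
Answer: 29642 - 272*√34 ≈ 28056.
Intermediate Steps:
Y(j) = 197 + j² + j^(3/2) (Y(j) = (j² + √(j + 0)*j) + 197 = (j² + √j*j) + 197 = (j² + j^(3/2)) + 197 = 197 + j² + j^(3/2))
48335 - Y(136) = 48335 - (197 + 136² + 136^(3/2)) = 48335 - (197 + 18496 + 272*√34) = 48335 - (18693 + 272*√34) = 48335 + (-18693 - 272*√34) = 29642 - 272*√34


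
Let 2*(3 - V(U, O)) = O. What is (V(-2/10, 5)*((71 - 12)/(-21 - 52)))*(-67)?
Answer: 3953/146 ≈ 27.075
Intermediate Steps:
V(U, O) = 3 - O/2
(V(-2/10, 5)*((71 - 12)/(-21 - 52)))*(-67) = ((3 - ½*5)*((71 - 12)/(-21 - 52)))*(-67) = ((3 - 5/2)*(59/(-73)))*(-67) = ((59*(-1/73))/2)*(-67) = ((½)*(-59/73))*(-67) = -59/146*(-67) = 3953/146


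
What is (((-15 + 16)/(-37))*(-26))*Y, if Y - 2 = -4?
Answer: -52/37 ≈ -1.4054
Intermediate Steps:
Y = -2 (Y = 2 - 4 = -2)
(((-15 + 16)/(-37))*(-26))*Y = (((-15 + 16)/(-37))*(-26))*(-2) = ((1*(-1/37))*(-26))*(-2) = -1/37*(-26)*(-2) = (26/37)*(-2) = -52/37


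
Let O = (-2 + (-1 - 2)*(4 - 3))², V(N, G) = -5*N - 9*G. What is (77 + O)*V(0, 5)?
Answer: -4590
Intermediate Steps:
V(N, G) = -9*G - 5*N
O = 25 (O = (-2 - 3*1)² = (-2 - 3)² = (-5)² = 25)
(77 + O)*V(0, 5) = (77 + 25)*(-9*5 - 5*0) = 102*(-45 + 0) = 102*(-45) = -4590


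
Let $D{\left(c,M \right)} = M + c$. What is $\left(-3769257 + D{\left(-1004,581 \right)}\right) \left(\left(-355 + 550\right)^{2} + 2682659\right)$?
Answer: $-10256108061120$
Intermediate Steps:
$\left(-3769257 + D{\left(-1004,581 \right)}\right) \left(\left(-355 + 550\right)^{2} + 2682659\right) = \left(-3769257 + \left(581 - 1004\right)\right) \left(\left(-355 + 550\right)^{2} + 2682659\right) = \left(-3769257 - 423\right) \left(195^{2} + 2682659\right) = - 3769680 \left(38025 + 2682659\right) = \left(-3769680\right) 2720684 = -10256108061120$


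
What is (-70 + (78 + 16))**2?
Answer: 576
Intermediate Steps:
(-70 + (78 + 16))**2 = (-70 + 94)**2 = 24**2 = 576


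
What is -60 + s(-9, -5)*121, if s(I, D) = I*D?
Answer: 5385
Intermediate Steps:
s(I, D) = D*I
-60 + s(-9, -5)*121 = -60 - 5*(-9)*121 = -60 + 45*121 = -60 + 5445 = 5385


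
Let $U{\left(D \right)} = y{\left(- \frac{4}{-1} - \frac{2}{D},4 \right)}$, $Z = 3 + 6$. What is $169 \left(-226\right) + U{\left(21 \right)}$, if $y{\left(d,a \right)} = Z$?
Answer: $-38185$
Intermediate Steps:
$Z = 9$
$y{\left(d,a \right)} = 9$
$U{\left(D \right)} = 9$
$169 \left(-226\right) + U{\left(21 \right)} = 169 \left(-226\right) + 9 = -38194 + 9 = -38185$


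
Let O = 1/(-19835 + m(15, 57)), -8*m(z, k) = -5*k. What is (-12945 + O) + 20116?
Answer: 1135850537/158395 ≈ 7171.0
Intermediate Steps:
m(z, k) = 5*k/8 (m(z, k) = -(-5)*k/8 = 5*k/8)
O = -8/158395 (O = 1/(-19835 + (5/8)*57) = 1/(-19835 + 285/8) = 1/(-158395/8) = -8/158395 ≈ -5.0507e-5)
(-12945 + O) + 20116 = (-12945 - 8/158395) + 20116 = -2050423283/158395 + 20116 = 1135850537/158395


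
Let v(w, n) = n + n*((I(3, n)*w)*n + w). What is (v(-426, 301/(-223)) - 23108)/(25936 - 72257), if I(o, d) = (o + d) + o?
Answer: 289920210873/513679833007 ≈ 0.56440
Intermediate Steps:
I(o, d) = d + 2*o (I(o, d) = (d + o) + o = d + 2*o)
v(w, n) = n + n*(w + n*w*(6 + n)) (v(w, n) = n + n*(((n + 2*3)*w)*n + w) = n + n*(((n + 6)*w)*n + w) = n + n*(((6 + n)*w)*n + w) = n + n*((w*(6 + n))*n + w) = n + n*(n*w*(6 + n) + w) = n + n*(w + n*w*(6 + n)))
(v(-426, 301/(-223)) - 23108)/(25936 - 72257) = ((301/(-223))*(1 - 426 + (301/(-223))*(-426)*(6 + 301/(-223))) - 23108)/(25936 - 72257) = ((301*(-1/223))*(1 - 426 + (301*(-1/223))*(-426)*(6 + 301*(-1/223))) - 23108)/(-46321) = (-301*(1 - 426 - 301/223*(-426)*(6 - 301/223))/223 - 23108)*(-1/46321) = (-301*(1 - 426 - 301/223*(-426)*1037/223)/223 - 23108)*(-1/46321) = (-301*(1 - 426 + 132970362/49729)/223 - 23108)*(-1/46321) = (-301/223*111835537/49729 - 23108)*(-1/46321) = (-33662496637/11089567 - 23108)*(-1/46321) = -289920210873/11089567*(-1/46321) = 289920210873/513679833007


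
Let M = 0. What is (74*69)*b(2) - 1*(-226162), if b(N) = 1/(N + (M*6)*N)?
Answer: 228715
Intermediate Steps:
b(N) = 1/N (b(N) = 1/(N + (0*6)*N) = 1/(N + 0*N) = 1/(N + 0) = 1/N)
(74*69)*b(2) - 1*(-226162) = (74*69)/2 - 1*(-226162) = 5106*(½) + 226162 = 2553 + 226162 = 228715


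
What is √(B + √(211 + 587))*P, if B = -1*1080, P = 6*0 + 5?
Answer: 5*√(-1080 + √798) ≈ 162.15*I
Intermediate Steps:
P = 5 (P = 0 + 5 = 5)
B = -1080
√(B + √(211 + 587))*P = √(-1080 + √(211 + 587))*5 = √(-1080 + √798)*5 = 5*√(-1080 + √798)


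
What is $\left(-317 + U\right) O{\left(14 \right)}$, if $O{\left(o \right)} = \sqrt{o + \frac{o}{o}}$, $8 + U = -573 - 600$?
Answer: $- 1498 \sqrt{15} \approx -5801.7$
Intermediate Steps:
$U = -1181$ ($U = -8 - 1173 = -1181$)
$O{\left(o \right)} = \sqrt{1 + o}$ ($O{\left(o \right)} = \sqrt{o + 1} = \sqrt{1 + o}$)
$\left(-317 + U\right) O{\left(14 \right)} = \left(-317 - 1181\right) \sqrt{1 + 14} = - 1498 \sqrt{15}$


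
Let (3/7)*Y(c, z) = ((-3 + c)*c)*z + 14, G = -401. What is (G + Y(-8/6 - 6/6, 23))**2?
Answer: 65399569/729 ≈ 89711.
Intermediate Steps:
Y(c, z) = 98/3 + 7*c*z*(-3 + c)/3 (Y(c, z) = 7*(((-3 + c)*c)*z + 14)/3 = 7*((c*(-3 + c))*z + 14)/3 = 7*(c*z*(-3 + c) + 14)/3 = 7*(14 + c*z*(-3 + c))/3 = 98/3 + 7*c*z*(-3 + c)/3)
(G + Y(-8/6 - 6/6, 23))**2 = (-401 + (98/3 - 7*(-8/6 - 6/6)*23 + (7/3)*23*(-8/6 - 6/6)**2))**2 = (-401 + (98/3 - 7*(-8*1/6 - 6*1/6)*23 + (7/3)*23*(-8*1/6 - 6*1/6)**2))**2 = (-401 + (98/3 - 7*(-4/3 - 1)*23 + (7/3)*23*(-4/3 - 1)**2))**2 = (-401 + (98/3 - 7*(-7/3)*23 + (7/3)*23*(-7/3)**2))**2 = (-401 + (98/3 + 1127/3 + (7/3)*23*(49/9)))**2 = (-401 + (98/3 + 1127/3 + 7889/27))**2 = (-401 + 18914/27)**2 = (8087/27)**2 = 65399569/729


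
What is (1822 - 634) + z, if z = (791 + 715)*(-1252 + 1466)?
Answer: 323472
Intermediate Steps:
z = 322284 (z = 1506*214 = 322284)
(1822 - 634) + z = (1822 - 634) + 322284 = 1188 + 322284 = 323472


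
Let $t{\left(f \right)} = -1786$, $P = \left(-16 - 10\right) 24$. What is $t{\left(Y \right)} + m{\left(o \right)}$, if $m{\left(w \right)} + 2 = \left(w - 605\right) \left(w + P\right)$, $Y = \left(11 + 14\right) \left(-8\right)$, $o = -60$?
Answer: $453072$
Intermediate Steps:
$Y = -200$ ($Y = 25 \left(-8\right) = -200$)
$P = -624$ ($P = \left(-26\right) 24 = -624$)
$m{\left(w \right)} = -2 + \left(-624 + w\right) \left(-605 + w\right)$ ($m{\left(w \right)} = -2 + \left(w - 605\right) \left(w - 624\right) = -2 + \left(-605 + w\right) \left(-624 + w\right) = -2 + \left(-624 + w\right) \left(-605 + w\right)$)
$t{\left(Y \right)} + m{\left(o \right)} = -1786 + \left(377518 + \left(-60\right)^{2} - -73740\right) = -1786 + \left(377518 + 3600 + 73740\right) = -1786 + 454858 = 453072$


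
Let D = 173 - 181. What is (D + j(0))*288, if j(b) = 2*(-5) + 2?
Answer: -4608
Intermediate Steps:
D = -8
j(b) = -8 (j(b) = -10 + 2 = -8)
(D + j(0))*288 = (-8 - 8)*288 = -16*288 = -4608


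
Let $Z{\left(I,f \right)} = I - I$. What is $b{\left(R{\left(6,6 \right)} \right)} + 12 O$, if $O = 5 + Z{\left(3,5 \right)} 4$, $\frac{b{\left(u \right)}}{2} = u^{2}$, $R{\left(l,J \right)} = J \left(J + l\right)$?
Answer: $10428$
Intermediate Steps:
$Z{\left(I,f \right)} = 0$
$b{\left(u \right)} = 2 u^{2}$
$O = 5$ ($O = 5 + 0 \cdot 4 = 5 + 0 = 5$)
$b{\left(R{\left(6,6 \right)} \right)} + 12 O = 2 \left(6 \left(6 + 6\right)\right)^{2} + 12 \cdot 5 = 2 \left(6 \cdot 12\right)^{2} + 60 = 2 \cdot 72^{2} + 60 = 2 \cdot 5184 + 60 = 10368 + 60 = 10428$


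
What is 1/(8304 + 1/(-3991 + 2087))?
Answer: 1904/15810815 ≈ 0.00012042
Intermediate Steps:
1/(8304 + 1/(-3991 + 2087)) = 1/(8304 + 1/(-1904)) = 1/(8304 - 1/1904) = 1/(15810815/1904) = 1904/15810815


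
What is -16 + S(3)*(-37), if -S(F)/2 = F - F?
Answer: -16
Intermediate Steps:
S(F) = 0 (S(F) = -2*(F - F) = -2*0 = 0)
-16 + S(3)*(-37) = -16 + 0*(-37) = -16 + 0 = -16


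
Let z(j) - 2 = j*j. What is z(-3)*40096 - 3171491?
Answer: -2730435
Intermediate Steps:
z(j) = 2 + j² (z(j) = 2 + j*j = 2 + j²)
z(-3)*40096 - 3171491 = (2 + (-3)²)*40096 - 3171491 = (2 + 9)*40096 - 3171491 = 11*40096 - 3171491 = 441056 - 3171491 = -2730435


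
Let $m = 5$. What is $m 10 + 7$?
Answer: $57$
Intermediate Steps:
$m 10 + 7 = 5 \cdot 10 + 7 = 50 + 7 = 57$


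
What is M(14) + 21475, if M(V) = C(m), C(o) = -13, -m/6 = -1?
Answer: 21462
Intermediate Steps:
m = 6 (m = -6*(-1) = 6)
M(V) = -13
M(14) + 21475 = -13 + 21475 = 21462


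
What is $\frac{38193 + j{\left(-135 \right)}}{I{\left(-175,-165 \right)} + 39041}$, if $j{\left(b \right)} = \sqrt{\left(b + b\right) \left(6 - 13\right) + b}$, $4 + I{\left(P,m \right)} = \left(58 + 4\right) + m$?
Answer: $\frac{12731}{12978} + \frac{\sqrt{195}}{12978} \approx 0.98204$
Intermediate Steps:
$I{\left(P,m \right)} = 58 + m$ ($I{\left(P,m \right)} = -4 + \left(\left(58 + 4\right) + m\right) = -4 + \left(62 + m\right) = 58 + m$)
$j{\left(b \right)} = \sqrt{13} \sqrt{- b}$ ($j{\left(b \right)} = \sqrt{2 b \left(-7\right) + b} = \sqrt{- 14 b + b} = \sqrt{- 13 b} = \sqrt{13} \sqrt{- b}$)
$\frac{38193 + j{\left(-135 \right)}}{I{\left(-175,-165 \right)} + 39041} = \frac{38193 + \sqrt{13} \sqrt{\left(-1\right) \left(-135\right)}}{\left(58 - 165\right) + 39041} = \frac{38193 + \sqrt{13} \sqrt{135}}{-107 + 39041} = \frac{38193 + \sqrt{13} \cdot 3 \sqrt{15}}{38934} = \left(38193 + 3 \sqrt{195}\right) \frac{1}{38934} = \frac{12731}{12978} + \frac{\sqrt{195}}{12978}$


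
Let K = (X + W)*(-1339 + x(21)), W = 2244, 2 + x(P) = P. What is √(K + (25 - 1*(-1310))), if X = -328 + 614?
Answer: I*√3338265 ≈ 1827.1*I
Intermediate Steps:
x(P) = -2 + P
X = 286
K = -3339600 (K = (286 + 2244)*(-1339 + (-2 + 21)) = 2530*(-1339 + 19) = 2530*(-1320) = -3339600)
√(K + (25 - 1*(-1310))) = √(-3339600 + (25 - 1*(-1310))) = √(-3339600 + (25 + 1310)) = √(-3339600 + 1335) = √(-3338265) = I*√3338265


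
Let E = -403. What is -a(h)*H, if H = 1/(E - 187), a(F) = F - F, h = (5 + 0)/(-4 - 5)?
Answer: 0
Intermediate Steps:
h = -5/9 (h = 5/(-9) = 5*(-⅑) = -5/9 ≈ -0.55556)
a(F) = 0
H = -1/590 (H = 1/(-403 - 187) = 1/(-590) = -1/590 ≈ -0.0016949)
-a(h)*H = -0*(-1)/590 = -1*0 = 0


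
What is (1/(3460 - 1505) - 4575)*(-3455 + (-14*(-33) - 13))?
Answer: 26886036744/1955 ≈ 1.3752e+7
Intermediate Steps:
(1/(3460 - 1505) - 4575)*(-3455 + (-14*(-33) - 13)) = (1/1955 - 4575)*(-3455 + (462 - 13)) = (1/1955 - 4575)*(-3455 + 449) = -8944124/1955*(-3006) = 26886036744/1955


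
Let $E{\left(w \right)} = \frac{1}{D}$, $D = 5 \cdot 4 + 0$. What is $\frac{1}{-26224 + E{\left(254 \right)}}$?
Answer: $- \frac{20}{524479} \approx -3.8133 \cdot 10^{-5}$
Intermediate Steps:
$D = 20$ ($D = 20 + 0 = 20$)
$E{\left(w \right)} = \frac{1}{20}$
$\frac{1}{-26224 + E{\left(254 \right)}} = \frac{1}{-26224 + \frac{1}{20}} = \frac{1}{- \frac{524479}{20}} = - \frac{20}{524479}$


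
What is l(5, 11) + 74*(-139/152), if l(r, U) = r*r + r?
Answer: -2863/76 ≈ -37.671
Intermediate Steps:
l(r, U) = r + r² (l(r, U) = r² + r = r + r²)
l(5, 11) + 74*(-139/152) = 5*(1 + 5) + 74*(-139/152) = 5*6 + 74*(-139*1/152) = 30 + 74*(-139/152) = 30 - 5143/76 = -2863/76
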